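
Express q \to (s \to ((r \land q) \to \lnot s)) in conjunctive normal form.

q \to (s \to ((r \land q) \to \lnot s))
= \lnot q \lor (s \to ((r \land q) \to \lnot s))   [eliminate \to]
= \lnot q \lor \lnot s \lor ((r \land q) \to \lnot s)   [eliminate \to]
= \lnot q \lor \lnot s \lor \lnot (r \land q) \lor \lnot s   [eliminate \to]
= \lnot q \lor \lnot s \lor \lnot r \lor \lnot q \lor \lnot s   [De Morgan]
= \lnot q \lor \lnot s \lor \lnot r   [simplify]

\lnot q \lor \lnot s \lor \lnot r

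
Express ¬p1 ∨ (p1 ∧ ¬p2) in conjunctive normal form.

¬p1 ∨ ¬p2

¬p1 ∨ (p1 ∧ ¬p2)
≡ (¬p1 ∨ p1) ∧ (¬p1 ∨ ¬p2)   — distribute ∨ over ∧
≡ ¬p1 ∨ ¬p2   — simplify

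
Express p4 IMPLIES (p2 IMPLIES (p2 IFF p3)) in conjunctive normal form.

p4 IMPLIES (p2 IMPLIES (p2 IFF p3))
≡ NOT p4 OR (p2 IMPLIES (p2 IFF p3))
≡ NOT p4 OR NOT p2 OR (p2 IFF p3)
≡ NOT p4 OR NOT p2 OR ((p2 IMPLIES p3) AND (p3 IMPLIES p2))
≡ NOT p4 OR NOT p2 OR ((NOT p2 OR p3) AND (p3 IMPLIES p2))
≡ NOT p4 OR NOT p2 OR ((NOT p2 OR p3) AND (NOT p3 OR p2))
≡ (NOT p4 OR NOT p2 OR NOT p2 OR p3) AND (NOT p4 OR NOT p2 OR NOT p3 OR p2)
≡ NOT p4 OR NOT p2 OR p3

NOT p4 OR NOT p2 OR p3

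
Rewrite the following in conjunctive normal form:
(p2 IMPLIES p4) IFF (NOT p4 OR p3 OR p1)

(p2 IMPLIES p4) IFF (NOT p4 OR p3 OR p1)
= ((p2 IMPLIES p4) IMPLIES (NOT p4 OR p3 OR p1)) AND ((NOT p4 OR p3 OR p1) IMPLIES (p2 IMPLIES p4))   [eliminate IFF]
= (NOT (p2 IMPLIES p4) OR NOT p4 OR p3 OR p1) AND ((NOT p4 OR p3 OR p1) IMPLIES (p2 IMPLIES p4))   [eliminate IMPLIES]
= (NOT (NOT p2 OR p4) OR NOT p4 OR p3 OR p1) AND ((NOT p4 OR p3 OR p1) IMPLIES (p2 IMPLIES p4))   [eliminate IMPLIES]
= (NOT (NOT p2 OR p4) OR NOT p4 OR p3 OR p1) AND (NOT (NOT p4 OR p3 OR p1) OR (p2 IMPLIES p4))   [eliminate IMPLIES]
= (NOT (NOT p2 OR p4) OR NOT p4 OR p3 OR p1) AND (NOT (NOT p4 OR p3 OR p1) OR NOT p2 OR p4)   [eliminate IMPLIES]
= ((NOT NOT p2 AND NOT p4) OR NOT p4 OR p3 OR p1) AND (NOT (NOT p4 OR p3 OR p1) OR NOT p2 OR p4)   [De Morgan]
= ((p2 AND NOT p4) OR NOT p4 OR p3 OR p1) AND (NOT (NOT p4 OR p3 OR p1) OR NOT p2 OR p4)   [double negation]
= ((p2 AND NOT p4) OR NOT p4 OR p3 OR p1) AND ((NOT NOT p4 AND NOT p3 AND NOT p1) OR NOT p2 OR p4)   [De Morgan]
= ((p2 AND NOT p4) OR NOT p4 OR p3 OR p1) AND ((p4 AND NOT p3 AND NOT p1) OR NOT p2 OR p4)   [double negation]
= (p2 OR NOT p4 OR p3 OR p1) AND (NOT p4 OR NOT p4 OR p3 OR p1) AND (p4 OR NOT p2 OR p4) AND (NOT p3 OR NOT p2 OR p4) AND (NOT p1 OR NOT p2 OR p4)   [distribute OR over AND]
= (NOT p4 OR p3 OR p1) AND (p4 OR NOT p2)   [simplify]

(NOT p4 OR p3 OR p1) AND (p4 OR NOT p2)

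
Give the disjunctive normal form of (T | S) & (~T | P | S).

(T | S) & (~T | P | S)
≡ (T & ~T) | (T & P) | (T & S) | (S & ~T) | (S & P) | (S & S)   — distribute & over |
≡ (T & P) | S   — simplify

(T & P) | S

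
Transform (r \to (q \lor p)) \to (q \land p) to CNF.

(r \lor q) \land (r \lor p) \land (\lnot q \lor p) \land (\lnot p \lor q)

(r \to (q \lor p)) \to (q \land p)
≡ \lnot (r \to (q \lor p)) \lor (q \land p)   — eliminate \to
≡ \lnot (\lnot r \lor q \lor p) \lor (q \land p)   — eliminate \to
≡ (\lnot \lnot r \land \lnot q \land \lnot p) \lor (q \land p)   — De Morgan
≡ (r \land \lnot q \land \lnot p) \lor (q \land p)   — double negation
≡ (r \lor q) \land (r \lor p) \land (\lnot q \lor q) \land (\lnot q \lor p) \land (\lnot p \lor q) \land (\lnot p \lor p)   — distribute \lor over \land
≡ (r \lor q) \land (r \lor p) \land (\lnot q \lor p) \land (\lnot p \lor q)   — simplify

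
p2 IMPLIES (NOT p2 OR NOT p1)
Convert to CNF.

p2 IMPLIES (NOT p2 OR NOT p1)
= NOT p2 OR NOT p2 OR NOT p1   (eliminate IMPLIES)
= NOT p2 OR NOT p1   (simplify)

NOT p2 OR NOT p1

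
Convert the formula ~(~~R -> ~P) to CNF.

R & P

~(~~R -> ~P)
≡ ~(~~~R | ~P)   — eliminate ->
≡ ~~~~R & ~~P   — De Morgan
≡ ~~R & ~~P   — double negation
≡ R & ~~P   — double negation
≡ R & P   — double negation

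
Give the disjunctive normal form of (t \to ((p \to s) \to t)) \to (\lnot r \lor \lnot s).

\lnot r \lor \lnot s

(t \to ((p \to s) \to t)) \to (\lnot r \lor \lnot s)
≡ \lnot (t \to ((p \to s) \to t)) \lor \lnot r \lor \lnot s   — eliminate \to
≡ \lnot (\lnot t \lor ((p \to s) \to t)) \lor \lnot r \lor \lnot s   — eliminate \to
≡ \lnot (\lnot t \lor \lnot (p \to s) \lor t) \lor \lnot r \lor \lnot s   — eliminate \to
≡ \lnot (\lnot t \lor \lnot (\lnot p \lor s) \lor t) \lor \lnot r \lor \lnot s   — eliminate \to
≡ (\lnot \lnot t \land \lnot \lnot (\lnot p \lor s) \land \lnot t) \lor \lnot r \lor \lnot s   — De Morgan
≡ (t \land \lnot \lnot (\lnot p \lor s) \land \lnot t) \lor \lnot r \lor \lnot s   — double negation
≡ (t \land (\lnot p \lor s) \land \lnot t) \lor \lnot r \lor \lnot s   — double negation
≡ (t \land \lnot p \land \lnot t) \lor (t \land s \land \lnot t) \lor \lnot r \lor \lnot s   — distribute \land over \lor
≡ \lnot r \lor \lnot s   — simplify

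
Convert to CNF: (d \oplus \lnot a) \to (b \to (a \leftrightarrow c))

(\lnot d \lor \lnot a \lor \lnot b \lor c) \land (a \lor d \lor \lnot b \lor \lnot c)

(d \oplus \lnot a) \to (b \to (a \leftrightarrow c))
= \lnot (d \oplus \lnot a) \lor (b \to (a \leftrightarrow c))
= \lnot ((d \lor \lnot a) \land \lnot (d \land \lnot a)) \lor (b \to (a \leftrightarrow c))
= \lnot ((d \lor \lnot a) \land \lnot (d \land \lnot a)) \lor \lnot b \lor (a \leftrightarrow c)
= \lnot ((d \lor \lnot a) \land \lnot (d \land \lnot a)) \lor \lnot b \lor ((a \to c) \land (c \to a))
= \lnot ((d \lor \lnot a) \land \lnot (d \land \lnot a)) \lor \lnot b \lor ((\lnot a \lor c) \land (c \to a))
= \lnot ((d \lor \lnot a) \land \lnot (d \land \lnot a)) \lor \lnot b \lor ((\lnot a \lor c) \land (\lnot c \lor a))
= \lnot (d \lor \lnot a) \lor \lnot \lnot (d \land \lnot a) \lor \lnot b \lor ((\lnot a \lor c) \land (\lnot c \lor a))
= (\lnot d \land \lnot \lnot a) \lor \lnot \lnot (d \land \lnot a) \lor \lnot b \lor ((\lnot a \lor c) \land (\lnot c \lor a))
= (\lnot d \land a) \lor \lnot \lnot (d \land \lnot a) \lor \lnot b \lor ((\lnot a \lor c) \land (\lnot c \lor a))
= (\lnot d \land a) \lor (d \land \lnot a) \lor \lnot b \lor ((\lnot a \lor c) \land (\lnot c \lor a))
= (\lnot d \lor d \lor \lnot b \lor \lnot a \lor c) \land (\lnot d \lor d \lor \lnot b \lor \lnot c \lor a) \land (\lnot d \lor \lnot a \lor \lnot b \lor \lnot a \lor c) \land (\lnot d \lor \lnot a \lor \lnot b \lor \lnot c \lor a) \land (a \lor d \lor \lnot b \lor \lnot a \lor c) \land (a \lor d \lor \lnot b \lor \lnot c \lor a) \land (a \lor \lnot a \lor \lnot b \lor \lnot a \lor c) \land (a \lor \lnot a \lor \lnot b \lor \lnot c \lor a)
= (\lnot d \lor \lnot a \lor \lnot b \lor c) \land (a \lor d \lor \lnot b \lor \lnot c)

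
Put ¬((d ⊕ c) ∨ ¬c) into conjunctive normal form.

¬((d ⊕ c) ∨ ¬c)
⇔ ¬(((d ∨ c) ∧ ¬(d ∧ c)) ∨ ¬c)   [expand ⊕]
⇔ ¬((d ∨ c) ∧ ¬(d ∧ c)) ∧ ¬¬c   [De Morgan]
⇔ (¬(d ∨ c) ∨ ¬¬(d ∧ c)) ∧ ¬¬c   [De Morgan]
⇔ ((¬d ∧ ¬c) ∨ ¬¬(d ∧ c)) ∧ ¬¬c   [De Morgan]
⇔ ((¬d ∧ ¬c) ∨ (d ∧ c)) ∧ ¬¬c   [double negation]
⇔ ((¬d ∧ ¬c) ∨ (d ∧ c)) ∧ c   [double negation]
⇔ (¬d ∨ d) ∧ (¬d ∨ c) ∧ (¬c ∨ d) ∧ (¬c ∨ c) ∧ c   [distribute ∨ over ∧]
⇔ (¬c ∨ d) ∧ c   [simplify]

(¬c ∨ d) ∧ c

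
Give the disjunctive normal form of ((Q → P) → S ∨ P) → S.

¬Q ∧ ¬S ∧ ¬P ∨ S

((Q → P) → S ∨ P) → S
≡ ¬((Q → P) → S ∨ P) ∨ S   (eliminate →)
≡ ¬(¬(Q → P) ∨ S ∨ P) ∨ S   (eliminate →)
≡ ¬(¬(¬Q ∨ P) ∨ S ∨ P) ∨ S   (eliminate →)
≡ ¬¬(¬Q ∨ P) ∧ ¬S ∧ ¬P ∨ S   (De Morgan)
≡ (¬Q ∨ P) ∧ ¬S ∧ ¬P ∨ S   (double negation)
≡ ¬Q ∧ ¬S ∧ ¬P ∨ P ∧ ¬S ∧ ¬P ∨ S   (distribute ∧ over ∨)
≡ ¬Q ∧ ¬S ∧ ¬P ∨ S   (simplify)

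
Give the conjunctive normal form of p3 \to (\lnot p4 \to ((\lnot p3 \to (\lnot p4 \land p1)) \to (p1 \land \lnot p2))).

p3 \to (\lnot p4 \to ((\lnot p3 \to (\lnot p4 \land p1)) \to (p1 \land \lnot p2)))
≡ \lnot p3 \lor (\lnot p4 \to ((\lnot p3 \to (\lnot p4 \land p1)) \to (p1 \land \lnot p2)))   [eliminate \to]
≡ \lnot p3 \lor \lnot \lnot p4 \lor ((\lnot p3 \to (\lnot p4 \land p1)) \to (p1 \land \lnot p2))   [eliminate \to]
≡ \lnot p3 \lor \lnot \lnot p4 \lor \lnot (\lnot p3 \to (\lnot p4 \land p1)) \lor (p1 \land \lnot p2)   [eliminate \to]
≡ \lnot p3 \lor \lnot \lnot p4 \lor \lnot (\lnot \lnot p3 \lor (\lnot p4 \land p1)) \lor (p1 \land \lnot p2)   [eliminate \to]
≡ \lnot p3 \lor p4 \lor \lnot (\lnot \lnot p3 \lor (\lnot p4 \land p1)) \lor (p1 \land \lnot p2)   [double negation]
≡ \lnot p3 \lor p4 \lor (\lnot \lnot \lnot p3 \land \lnot (\lnot p4 \land p1)) \lor (p1 \land \lnot p2)   [De Morgan]
≡ \lnot p3 \lor p4 \lor (\lnot p3 \land \lnot (\lnot p4 \land p1)) \lor (p1 \land \lnot p2)   [double negation]
≡ \lnot p3 \lor p4 \lor (\lnot p3 \land (\lnot \lnot p4 \lor \lnot p1)) \lor (p1 \land \lnot p2)   [De Morgan]
≡ \lnot p3 \lor p4 \lor (\lnot p3 \land (p4 \lor \lnot p1)) \lor (p1 \land \lnot p2)   [double negation]
≡ (\lnot p3 \lor p4 \lor \lnot p3 \lor p1) \land (\lnot p3 \lor p4 \lor \lnot p3 \lor \lnot p2) \land (\lnot p3 \lor p4 \lor p4 \lor \lnot p1 \lor p1) \land (\lnot p3 \lor p4 \lor p4 \lor \lnot p1 \lor \lnot p2)   [distribute \lor over \land]
≡ (\lnot p3 \lor p4 \lor p1) \land (\lnot p3 \lor p4 \lor \lnot p2)   [simplify]

(\lnot p3 \lor p4 \lor p1) \land (\lnot p3 \lor p4 \lor \lnot p2)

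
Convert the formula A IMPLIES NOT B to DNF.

NOT A OR NOT B

A IMPLIES NOT B
≡ NOT A OR NOT B   [eliminate IMPLIES]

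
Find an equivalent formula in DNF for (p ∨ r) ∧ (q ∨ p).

p ∨ (r ∧ q)

(p ∨ r) ∧ (q ∨ p)
≡ (p ∧ q) ∨ (p ∧ p) ∨ (r ∧ q) ∨ (r ∧ p)   (distribute ∧ over ∨)
≡ p ∨ (r ∧ q)   (simplify)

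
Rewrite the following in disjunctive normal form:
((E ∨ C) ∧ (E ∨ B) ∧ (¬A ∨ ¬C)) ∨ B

((E ∨ C) ∧ (E ∨ B) ∧ (¬A ∨ ¬C)) ∨ B
⇔ (E ∧ E ∧ ¬A) ∨ (E ∧ E ∧ ¬C) ∨ (E ∧ B ∧ ¬A) ∨ (E ∧ B ∧ ¬C) ∨ (C ∧ E ∧ ¬A) ∨ (C ∧ E ∧ ¬C) ∨ (C ∧ B ∧ ¬A) ∨ (C ∧ B ∧ ¬C) ∨ B   [distribute ∧ over ∨]
⇔ (E ∧ ¬A) ∨ (E ∧ ¬C) ∨ B   [simplify]

(E ∧ ¬A) ∨ (E ∧ ¬C) ∨ B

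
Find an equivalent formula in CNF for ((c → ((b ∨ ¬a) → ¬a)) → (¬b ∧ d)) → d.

((c → ((b ∨ ¬a) → ¬a)) → (¬b ∧ d)) → d
⇔ ¬((c → ((b ∨ ¬a) → ¬a)) → (¬b ∧ d)) ∨ d   — eliminate →
⇔ ¬(¬(c → ((b ∨ ¬a) → ¬a)) ∨ (¬b ∧ d)) ∨ d   — eliminate →
⇔ ¬(¬(¬c ∨ ((b ∨ ¬a) → ¬a)) ∨ (¬b ∧ d)) ∨ d   — eliminate →
⇔ ¬(¬(¬c ∨ ¬(b ∨ ¬a) ∨ ¬a) ∨ (¬b ∧ d)) ∨ d   — eliminate →
⇔ (¬¬(¬c ∨ ¬(b ∨ ¬a) ∨ ¬a) ∧ ¬(¬b ∧ d)) ∨ d   — De Morgan
⇔ ((¬c ∨ ¬(b ∨ ¬a) ∨ ¬a) ∧ ¬(¬b ∧ d)) ∨ d   — double negation
⇔ ((¬c ∨ (¬b ∧ ¬¬a) ∨ ¬a) ∧ ¬(¬b ∧ d)) ∨ d   — De Morgan
⇔ ((¬c ∨ (¬b ∧ a) ∨ ¬a) ∧ ¬(¬b ∧ d)) ∨ d   — double negation
⇔ ((¬c ∨ (¬b ∧ a) ∨ ¬a) ∧ (¬¬b ∨ ¬d)) ∨ d   — De Morgan
⇔ ((¬c ∨ (¬b ∧ a) ∨ ¬a) ∧ (b ∨ ¬d)) ∨ d   — double negation
⇔ (¬c ∨ ¬b ∨ ¬a ∨ d) ∧ (¬c ∨ a ∨ ¬a ∨ d) ∧ (b ∨ ¬d ∨ d)   — distribute ∨ over ∧
⇔ ¬c ∨ ¬b ∨ ¬a ∨ d   — simplify

¬c ∨ ¬b ∨ ¬a ∨ d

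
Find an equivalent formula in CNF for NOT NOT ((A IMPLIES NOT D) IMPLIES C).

(A OR C) AND (D OR C)

NOT NOT ((A IMPLIES NOT D) IMPLIES C)
= NOT NOT (NOT (A IMPLIES NOT D) OR C)
= NOT NOT (NOT (NOT A OR NOT D) OR C)
= NOT (NOT A OR NOT D) OR C
= (NOT NOT A AND NOT NOT D) OR C
= (A AND NOT NOT D) OR C
= (A AND D) OR C
= (A OR C) AND (D OR C)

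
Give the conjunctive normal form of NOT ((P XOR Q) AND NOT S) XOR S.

(NOT P OR Q OR S) AND (NOT Q OR P OR S) AND NOT S

NOT ((P XOR Q) AND NOT S) XOR S
≡ (NOT ((P XOR Q) AND NOT S) OR S) AND NOT (NOT ((P XOR Q) AND NOT S) AND S)   — expand XOR
≡ (NOT ((P OR Q) AND NOT (P AND Q) AND NOT S) OR S) AND NOT (NOT ((P XOR Q) AND NOT S) AND S)   — expand XOR
≡ (NOT ((P OR Q) AND NOT (P AND Q) AND NOT S) OR S) AND NOT (NOT ((P OR Q) AND NOT (P AND Q) AND NOT S) AND S)   — expand XOR
≡ (NOT (P OR Q) OR NOT NOT (P AND Q) OR NOT NOT S OR S) AND NOT (NOT ((P OR Q) AND NOT (P AND Q) AND NOT S) AND S)   — De Morgan
≡ ((NOT P AND NOT Q) OR NOT NOT (P AND Q) OR NOT NOT S OR S) AND NOT (NOT ((P OR Q) AND NOT (P AND Q) AND NOT S) AND S)   — De Morgan
≡ ((NOT P AND NOT Q) OR (P AND Q) OR NOT NOT S OR S) AND NOT (NOT ((P OR Q) AND NOT (P AND Q) AND NOT S) AND S)   — double negation
≡ ((NOT P AND NOT Q) OR (P AND Q) OR S OR S) AND NOT (NOT ((P OR Q) AND NOT (P AND Q) AND NOT S) AND S)   — double negation
≡ ((NOT P AND NOT Q) OR (P AND Q) OR S OR S) AND (NOT NOT ((P OR Q) AND NOT (P AND Q) AND NOT S) OR NOT S)   — De Morgan
≡ ((NOT P AND NOT Q) OR (P AND Q) OR S OR S) AND (((P OR Q) AND NOT (P AND Q) AND NOT S) OR NOT S)   — double negation
≡ ((NOT P AND NOT Q) OR (P AND Q) OR S OR S) AND (((P OR Q) AND (NOT P OR NOT Q) AND NOT S) OR NOT S)   — De Morgan
≡ (NOT P OR P OR S OR S) AND (NOT P OR Q OR S OR S) AND (NOT Q OR P OR S OR S) AND (NOT Q OR Q OR S OR S) AND (P OR Q OR NOT S) AND (NOT P OR NOT Q OR NOT S) AND (NOT S OR NOT S)   — distribute OR over AND
≡ (NOT P OR Q OR S) AND (NOT Q OR P OR S) AND NOT S   — simplify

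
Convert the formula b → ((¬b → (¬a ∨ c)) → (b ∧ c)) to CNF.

¬b ∨ c

b → ((¬b → (¬a ∨ c)) → (b ∧ c))
≡ ¬b ∨ ((¬b → (¬a ∨ c)) → (b ∧ c))   — eliminate →
≡ ¬b ∨ ¬(¬b → (¬a ∨ c)) ∨ (b ∧ c)   — eliminate →
≡ ¬b ∨ ¬(¬¬b ∨ ¬a ∨ c) ∨ (b ∧ c)   — eliminate →
≡ ¬b ∨ (¬¬¬b ∧ ¬¬a ∧ ¬c) ∨ (b ∧ c)   — De Morgan
≡ ¬b ∨ (¬b ∧ ¬¬a ∧ ¬c) ∨ (b ∧ c)   — double negation
≡ ¬b ∨ (¬b ∧ a ∧ ¬c) ∨ (b ∧ c)   — double negation
≡ (¬b ∨ ¬b ∨ b) ∧ (¬b ∨ ¬b ∨ c) ∧ (¬b ∨ a ∨ b) ∧ (¬b ∨ a ∨ c) ∧ (¬b ∨ ¬c ∨ b) ∧ (¬b ∨ ¬c ∨ c)   — distribute ∨ over ∧
≡ ¬b ∨ c   — simplify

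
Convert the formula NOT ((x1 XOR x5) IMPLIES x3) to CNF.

(x1 OR x5) AND (NOT x1 OR NOT x5) AND NOT x3

NOT ((x1 XOR x5) IMPLIES x3)
⇔ NOT (NOT (x1 XOR x5) OR x3)   — eliminate IMPLIES
⇔ NOT (NOT ((x1 OR x5) AND NOT (x1 AND x5)) OR x3)   — expand XOR
⇔ NOT NOT ((x1 OR x5) AND NOT (x1 AND x5)) AND NOT x3   — De Morgan
⇔ (x1 OR x5) AND NOT (x1 AND x5) AND NOT x3   — double negation
⇔ (x1 OR x5) AND (NOT x1 OR NOT x5) AND NOT x3   — De Morgan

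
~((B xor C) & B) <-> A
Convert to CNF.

(~B | ~C | A) & (B | A) & (~A | ~B | C)

~((B xor C) & B) <-> A
= (~((B xor C) & B) -> A) & (A -> ~((B xor C) & B))   (eliminate <->)
= (~~((B xor C) & B) | A) & (A -> ~((B xor C) & B))   (eliminate ->)
= (~~((B | C) & ~(B & C) & B) | A) & (A -> ~((B xor C) & B))   (expand xor)
= (~~((B | C) & ~(B & C) & B) | A) & (~A | ~((B xor C) & B))   (eliminate ->)
= (~~((B | C) & ~(B & C) & B) | A) & (~A | ~((B | C) & ~(B & C) & B))   (expand xor)
= (((B | C) & ~(B & C) & B) | A) & (~A | ~((B | C) & ~(B & C) & B))   (double negation)
= (((B | C) & (~B | ~C) & B) | A) & (~A | ~((B | C) & ~(B & C) & B))   (De Morgan)
= (((B | C) & (~B | ~C) & B) | A) & (~A | ~(B | C) | ~~(B & C) | ~B)   (De Morgan)
= (((B | C) & (~B | ~C) & B) | A) & (~A | (~B & ~C) | ~~(B & C) | ~B)   (De Morgan)
= (((B | C) & (~B | ~C) & B) | A) & (~A | (~B & ~C) | (B & C) | ~B)   (double negation)
= (B | C | A) & (~B | ~C | A) & (B | A) & (~A | ~B | B | ~B) & (~A | ~B | C | ~B) & (~A | ~C | B | ~B) & (~A | ~C | C | ~B)   (distribute | over &)
= (~B | ~C | A) & (B | A) & (~A | ~B | C)   (simplify)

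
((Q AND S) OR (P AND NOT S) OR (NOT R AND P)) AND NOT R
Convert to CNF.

(Q OR P) AND (S OR P) AND NOT R

((Q AND S) OR (P AND NOT S) OR (NOT R AND P)) AND NOT R
= (Q OR P OR NOT R) AND (Q OR P OR P) AND (Q OR NOT S OR NOT R) AND (Q OR NOT S OR P) AND (S OR P OR NOT R) AND (S OR P OR P) AND (S OR NOT S OR NOT R) AND (S OR NOT S OR P) AND NOT R   (distribute OR over AND)
= (Q OR P) AND (S OR P) AND NOT R   (simplify)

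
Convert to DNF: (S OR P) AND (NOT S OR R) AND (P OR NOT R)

(S OR P) AND (NOT S OR R) AND (P OR NOT R)
≡ (S AND NOT S AND P) OR (S AND NOT S AND NOT R) OR (S AND R AND P) OR (S AND R AND NOT R) OR (P AND NOT S AND P) OR (P AND NOT S AND NOT R) OR (P AND R AND P) OR (P AND R AND NOT R)   — distribute AND over OR
≡ (P AND NOT S) OR (P AND R)   — simplify

(P AND NOT S) OR (P AND R)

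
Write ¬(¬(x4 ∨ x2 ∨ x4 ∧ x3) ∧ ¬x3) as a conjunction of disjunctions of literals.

x4 ∨ x2 ∨ x3

¬(¬(x4 ∨ x2 ∨ x4 ∧ x3) ∧ ¬x3)
= ¬¬(x4 ∨ x2 ∨ x4 ∧ x3) ∨ ¬¬x3   — De Morgan
= x4 ∨ x2 ∨ x4 ∧ x3 ∨ ¬¬x3   — double negation
= x4 ∨ x2 ∨ x4 ∧ x3 ∨ x3   — double negation
= (x4 ∨ x2 ∨ x4 ∨ x3) ∧ (x4 ∨ x2 ∨ x3 ∨ x3)   — distribute ∨ over ∧
= x4 ∨ x2 ∨ x3   — simplify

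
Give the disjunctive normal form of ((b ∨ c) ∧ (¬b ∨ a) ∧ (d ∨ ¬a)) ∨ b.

((b ∨ c) ∧ (¬b ∨ a) ∧ (d ∨ ¬a)) ∨ b
⇔ (b ∧ ¬b ∧ d) ∨ (b ∧ ¬b ∧ ¬a) ∨ (b ∧ a ∧ d) ∨ (b ∧ a ∧ ¬a) ∨ (c ∧ ¬b ∧ d) ∨ (c ∧ ¬b ∧ ¬a) ∨ (c ∧ a ∧ d) ∨ (c ∧ a ∧ ¬a) ∨ b
⇔ (c ∧ ¬b ∧ d) ∨ (c ∧ ¬b ∧ ¬a) ∨ (c ∧ a ∧ d) ∨ b

(c ∧ ¬b ∧ d) ∨ (c ∧ ¬b ∧ ¬a) ∨ (c ∧ a ∧ d) ∨ b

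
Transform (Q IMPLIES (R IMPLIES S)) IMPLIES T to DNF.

(Q IMPLIES (R IMPLIES S)) IMPLIES T
≡ NOT (Q IMPLIES (R IMPLIES S)) OR T
≡ NOT (NOT Q OR (R IMPLIES S)) OR T
≡ NOT (NOT Q OR NOT R OR S) OR T
≡ (NOT NOT Q AND NOT NOT R AND NOT S) OR T
≡ (Q AND NOT NOT R AND NOT S) OR T
≡ (Q AND R AND NOT S) OR T

(Q AND R AND NOT S) OR T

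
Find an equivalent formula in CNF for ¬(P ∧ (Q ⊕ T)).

(¬P ∨ ¬Q ∨ T) ∧ (¬P ∨ ¬T ∨ Q)

¬(P ∧ (Q ⊕ T))
≡ ¬(P ∧ (Q ∨ T) ∧ ¬(Q ∧ T))   — expand ⊕
≡ ¬P ∨ ¬(Q ∨ T) ∨ ¬¬(Q ∧ T)   — De Morgan
≡ ¬P ∨ (¬Q ∧ ¬T) ∨ ¬¬(Q ∧ T)   — De Morgan
≡ ¬P ∨ (¬Q ∧ ¬T) ∨ (Q ∧ T)   — double negation
≡ (¬P ∨ ¬Q ∨ Q) ∧ (¬P ∨ ¬Q ∨ T) ∧ (¬P ∨ ¬T ∨ Q) ∧ (¬P ∨ ¬T ∨ T)   — distribute ∨ over ∧
≡ (¬P ∨ ¬Q ∨ T) ∧ (¬P ∨ ¬T ∨ Q)   — simplify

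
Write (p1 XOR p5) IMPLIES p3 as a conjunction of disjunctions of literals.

(NOT p1 OR p5 OR p3) AND (NOT p5 OR p1 OR p3)

(p1 XOR p5) IMPLIES p3
⇔ NOT (p1 XOR p5) OR p3
⇔ NOT ((p1 OR p5) AND NOT (p1 AND p5)) OR p3
⇔ NOT (p1 OR p5) OR NOT NOT (p1 AND p5) OR p3
⇔ (NOT p1 AND NOT p5) OR NOT NOT (p1 AND p5) OR p3
⇔ (NOT p1 AND NOT p5) OR (p1 AND p5) OR p3
⇔ (NOT p1 OR p1 OR p3) AND (NOT p1 OR p5 OR p3) AND (NOT p5 OR p1 OR p3) AND (NOT p5 OR p5 OR p3)
⇔ (NOT p1 OR p5 OR p3) AND (NOT p5 OR p1 OR p3)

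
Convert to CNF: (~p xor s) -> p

p | s

(~p xor s) -> p
= ~(~p xor s) | p   [eliminate ->]
= ~((~p | s) & ~(~p & s)) | p   [expand xor]
= ~(~p | s) | ~~(~p & s) | p   [De Morgan]
= (~~p & ~s) | ~~(~p & s) | p   [De Morgan]
= (p & ~s) | ~~(~p & s) | p   [double negation]
= (p & ~s) | (~p & s) | p   [double negation]
= (p | ~p | p) & (p | s | p) & (~s | ~p | p) & (~s | s | p)   [distribute | over &]
= p | s   [simplify]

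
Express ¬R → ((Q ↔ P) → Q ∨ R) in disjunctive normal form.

¬R → ((Q ↔ P) → Q ∨ R)
≡ ¬¬R ∨ ((Q ↔ P) → Q ∨ R)   (eliminate →)
≡ ¬¬R ∨ ¬(Q ↔ P) ∨ Q ∨ R   (eliminate →)
≡ ¬¬R ∨ ¬((Q → P) ∧ (P → Q)) ∨ Q ∨ R   (eliminate ↔)
≡ ¬¬R ∨ ¬((¬Q ∨ P) ∧ (P → Q)) ∨ Q ∨ R   (eliminate →)
≡ ¬¬R ∨ ¬((¬Q ∨ P) ∧ (¬P ∨ Q)) ∨ Q ∨ R   (eliminate →)
≡ R ∨ ¬((¬Q ∨ P) ∧ (¬P ∨ Q)) ∨ Q ∨ R   (double negation)
≡ R ∨ ¬(¬Q ∨ P) ∨ ¬(¬P ∨ Q) ∨ Q ∨ R   (De Morgan)
≡ R ∨ ¬¬Q ∧ ¬P ∨ ¬(¬P ∨ Q) ∨ Q ∨ R   (De Morgan)
≡ R ∨ Q ∧ ¬P ∨ ¬(¬P ∨ Q) ∨ Q ∨ R   (double negation)
≡ R ∨ Q ∧ ¬P ∨ ¬¬P ∧ ¬Q ∨ Q ∨ R   (De Morgan)
≡ R ∨ Q ∧ ¬P ∨ P ∧ ¬Q ∨ Q ∨ R   (double negation)
≡ R ∨ P ∧ ¬Q ∨ Q   (simplify)

R ∨ P ∧ ¬Q ∨ Q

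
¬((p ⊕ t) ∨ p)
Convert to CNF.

¬((p ⊕ t) ∨ p)
≡ ¬(((p ∨ t) ∧ ¬(p ∧ t)) ∨ p)   [expand ⊕]
≡ ¬((p ∨ t) ∧ ¬(p ∧ t)) ∧ ¬p   [De Morgan]
≡ (¬(p ∨ t) ∨ ¬¬(p ∧ t)) ∧ ¬p   [De Morgan]
≡ ((¬p ∧ ¬t) ∨ ¬¬(p ∧ t)) ∧ ¬p   [De Morgan]
≡ ((¬p ∧ ¬t) ∨ (p ∧ t)) ∧ ¬p   [double negation]
≡ (¬p ∨ p) ∧ (¬p ∨ t) ∧ (¬t ∨ p) ∧ (¬t ∨ t) ∧ ¬p   [distribute ∨ over ∧]
≡ (¬t ∨ p) ∧ ¬p   [simplify]

(¬t ∨ p) ∧ ¬p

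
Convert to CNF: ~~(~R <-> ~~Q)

(R | Q) & (~Q | ~R)

~~(~R <-> ~~Q)
= ~~((~R -> ~~Q) & (~~Q -> ~R))   [eliminate <->]
= ~~((~~R | ~~Q) & (~~Q -> ~R))   [eliminate ->]
= ~~((~~R | ~~Q) & (~~~Q | ~R))   [eliminate ->]
= (~~R | ~~Q) & (~~~Q | ~R)   [double negation]
= (R | ~~Q) & (~~~Q | ~R)   [double negation]
= (R | Q) & (~~~Q | ~R)   [double negation]
= (R | Q) & (~Q | ~R)   [double negation]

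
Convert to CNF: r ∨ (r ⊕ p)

r ∨ p

r ∨ (r ⊕ p)
⇔ r ∨ ((r ∨ p) ∧ ¬(r ∧ p))   — expand ⊕
⇔ r ∨ ((r ∨ p) ∧ (¬r ∨ ¬p))   — De Morgan
⇔ (r ∨ r ∨ p) ∧ (r ∨ ¬r ∨ ¬p)   — distribute ∨ over ∧
⇔ r ∨ p   — simplify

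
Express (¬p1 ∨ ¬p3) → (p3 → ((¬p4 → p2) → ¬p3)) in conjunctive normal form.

(¬p1 ∨ ¬p3) → (p3 → ((¬p4 → p2) → ¬p3))
⇔ ¬(¬p1 ∨ ¬p3) ∨ (p3 → ((¬p4 → p2) → ¬p3))   [eliminate →]
⇔ ¬(¬p1 ∨ ¬p3) ∨ ¬p3 ∨ ((¬p4 → p2) → ¬p3)   [eliminate →]
⇔ ¬(¬p1 ∨ ¬p3) ∨ ¬p3 ∨ ¬(¬p4 → p2) ∨ ¬p3   [eliminate →]
⇔ ¬(¬p1 ∨ ¬p3) ∨ ¬p3 ∨ ¬(¬¬p4 ∨ p2) ∨ ¬p3   [eliminate →]
⇔ (¬¬p1 ∧ ¬¬p3) ∨ ¬p3 ∨ ¬(¬¬p4 ∨ p2) ∨ ¬p3   [De Morgan]
⇔ (p1 ∧ ¬¬p3) ∨ ¬p3 ∨ ¬(¬¬p4 ∨ p2) ∨ ¬p3   [double negation]
⇔ (p1 ∧ p3) ∨ ¬p3 ∨ ¬(¬¬p4 ∨ p2) ∨ ¬p3   [double negation]
⇔ (p1 ∧ p3) ∨ ¬p3 ∨ (¬¬¬p4 ∧ ¬p2) ∨ ¬p3   [De Morgan]
⇔ (p1 ∧ p3) ∨ ¬p3 ∨ (¬p4 ∧ ¬p2) ∨ ¬p3   [double negation]
⇔ (p1 ∨ ¬p3 ∨ ¬p4 ∨ ¬p3) ∧ (p1 ∨ ¬p3 ∨ ¬p2 ∨ ¬p3) ∧ (p3 ∨ ¬p3 ∨ ¬p4 ∨ ¬p3) ∧ (p3 ∨ ¬p3 ∨ ¬p2 ∨ ¬p3)   [distribute ∨ over ∧]
⇔ (p1 ∨ ¬p3 ∨ ¬p4) ∧ (p1 ∨ ¬p3 ∨ ¬p2)   [simplify]

(p1 ∨ ¬p3 ∨ ¬p4) ∧ (p1 ∨ ¬p3 ∨ ¬p2)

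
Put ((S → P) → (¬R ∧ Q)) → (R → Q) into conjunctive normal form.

((S → P) → (¬R ∧ Q)) → (R → Q)
⇔ ¬((S → P) → (¬R ∧ Q)) ∨ (R → Q)   [eliminate →]
⇔ ¬(¬(S → P) ∨ (¬R ∧ Q)) ∨ (R → Q)   [eliminate →]
⇔ ¬(¬(¬S ∨ P) ∨ (¬R ∧ Q)) ∨ (R → Q)   [eliminate →]
⇔ ¬(¬(¬S ∨ P) ∨ (¬R ∧ Q)) ∨ ¬R ∨ Q   [eliminate →]
⇔ (¬¬(¬S ∨ P) ∧ ¬(¬R ∧ Q)) ∨ ¬R ∨ Q   [De Morgan]
⇔ ((¬S ∨ P) ∧ ¬(¬R ∧ Q)) ∨ ¬R ∨ Q   [double negation]
⇔ ((¬S ∨ P) ∧ (¬¬R ∨ ¬Q)) ∨ ¬R ∨ Q   [De Morgan]
⇔ ((¬S ∨ P) ∧ (R ∨ ¬Q)) ∨ ¬R ∨ Q   [double negation]
⇔ (¬S ∨ P ∨ ¬R ∨ Q) ∧ (R ∨ ¬Q ∨ ¬R ∨ Q)   [distribute ∨ over ∧]
⇔ ¬S ∨ P ∨ ¬R ∨ Q   [simplify]

¬S ∨ P ∨ ¬R ∨ Q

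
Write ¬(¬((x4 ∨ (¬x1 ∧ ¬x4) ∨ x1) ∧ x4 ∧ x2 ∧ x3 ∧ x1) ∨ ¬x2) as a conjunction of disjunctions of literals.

x4 ∧ x2 ∧ x3 ∧ x1

¬(¬((x4 ∨ (¬x1 ∧ ¬x4) ∨ x1) ∧ x4 ∧ x2 ∧ x3 ∧ x1) ∨ ¬x2)
≡ ¬¬((x4 ∨ (¬x1 ∧ ¬x4) ∨ x1) ∧ x4 ∧ x2 ∧ x3 ∧ x1) ∧ ¬¬x2   — De Morgan
≡ (x4 ∨ (¬x1 ∧ ¬x4) ∨ x1) ∧ x4 ∧ x2 ∧ x3 ∧ x1 ∧ ¬¬x2   — double negation
≡ (x4 ∨ (¬x1 ∧ ¬x4) ∨ x1) ∧ x4 ∧ x2 ∧ x3 ∧ x1 ∧ x2   — double negation
≡ (x4 ∨ ¬x1 ∨ x1) ∧ (x4 ∨ ¬x4 ∨ x1) ∧ x4 ∧ x2 ∧ x3 ∧ x1 ∧ x2   — distribute ∨ over ∧
≡ x4 ∧ x2 ∧ x3 ∧ x1   — simplify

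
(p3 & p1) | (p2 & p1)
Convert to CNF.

(p3 | p2) & p1

(p3 & p1) | (p2 & p1)
⇔ (p3 | p2) & (p3 | p1) & (p1 | p2) & (p1 | p1)   [distribute | over &]
⇔ (p3 | p2) & p1   [simplify]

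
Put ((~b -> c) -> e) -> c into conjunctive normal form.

(b | c) & (~e | c)

((~b -> c) -> e) -> c
≡ ~((~b -> c) -> e) | c   — eliminate ->
≡ ~(~(~b -> c) | e) | c   — eliminate ->
≡ ~(~(~~b | c) | e) | c   — eliminate ->
≡ (~~(~~b | c) & ~e) | c   — De Morgan
≡ ((~~b | c) & ~e) | c   — double negation
≡ ((b | c) & ~e) | c   — double negation
≡ (b | c | c) & (~e | c)   — distribute | over &
≡ (b | c) & (~e | c)   — simplify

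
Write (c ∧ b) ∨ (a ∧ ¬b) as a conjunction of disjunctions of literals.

(c ∧ b) ∨ (a ∧ ¬b)
≡ (c ∨ a) ∧ (c ∨ ¬b) ∧ (b ∨ a) ∧ (b ∨ ¬b)   [distribute ∨ over ∧]
≡ (c ∨ a) ∧ (c ∨ ¬b) ∧ (b ∨ a)   [simplify]

(c ∨ a) ∧ (c ∨ ¬b) ∧ (b ∨ a)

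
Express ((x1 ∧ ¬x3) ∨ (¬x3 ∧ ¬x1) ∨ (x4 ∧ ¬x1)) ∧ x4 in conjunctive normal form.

(¬x3 ∨ ¬x1) ∧ x4

((x1 ∧ ¬x3) ∨ (¬x3 ∧ ¬x1) ∨ (x4 ∧ ¬x1)) ∧ x4
= (x1 ∨ ¬x3 ∨ x4) ∧ (x1 ∨ ¬x3 ∨ ¬x1) ∧ (x1 ∨ ¬x1 ∨ x4) ∧ (x1 ∨ ¬x1 ∨ ¬x1) ∧ (¬x3 ∨ ¬x3 ∨ x4) ∧ (¬x3 ∨ ¬x3 ∨ ¬x1) ∧ (¬x3 ∨ ¬x1 ∨ x4) ∧ (¬x3 ∨ ¬x1 ∨ ¬x1) ∧ x4   — distribute ∨ over ∧
= (¬x3 ∨ ¬x1) ∧ x4   — simplify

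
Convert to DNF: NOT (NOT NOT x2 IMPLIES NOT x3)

NOT (NOT NOT x2 IMPLIES NOT x3)
= NOT (NOT NOT NOT x2 OR NOT x3)   (eliminate IMPLIES)
= NOT NOT NOT NOT x2 AND NOT NOT x3   (De Morgan)
= NOT NOT x2 AND NOT NOT x3   (double negation)
= x2 AND NOT NOT x3   (double negation)
= x2 AND x3   (double negation)

x2 AND x3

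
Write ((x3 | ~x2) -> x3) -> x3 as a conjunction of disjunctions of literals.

x3 | ~x2

((x3 | ~x2) -> x3) -> x3
≡ ~((x3 | ~x2) -> x3) | x3   [eliminate ->]
≡ ~(~(x3 | ~x2) | x3) | x3   [eliminate ->]
≡ (~~(x3 | ~x2) & ~x3) | x3   [De Morgan]
≡ ((x3 | ~x2) & ~x3) | x3   [double negation]
≡ (x3 | ~x2 | x3) & (~x3 | x3)   [distribute | over &]
≡ x3 | ~x2   [simplify]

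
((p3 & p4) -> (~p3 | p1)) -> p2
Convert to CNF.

(p3 | p2) & (p4 | p2) & (~p1 | p2)

((p3 & p4) -> (~p3 | p1)) -> p2
⇔ ~((p3 & p4) -> (~p3 | p1)) | p2   — eliminate ->
⇔ ~(~(p3 & p4) | ~p3 | p1) | p2   — eliminate ->
⇔ (~~(p3 & p4) & ~~p3 & ~p1) | p2   — De Morgan
⇔ (p3 & p4 & ~~p3 & ~p1) | p2   — double negation
⇔ (p3 & p4 & p3 & ~p1) | p2   — double negation
⇔ (p3 | p2) & (p4 | p2) & (p3 | p2) & (~p1 | p2)   — distribute | over &
⇔ (p3 | p2) & (p4 | p2) & (~p1 | p2)   — simplify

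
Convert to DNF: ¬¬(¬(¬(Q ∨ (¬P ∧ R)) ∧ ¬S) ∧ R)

¬¬(¬(¬(Q ∨ (¬P ∧ R)) ∧ ¬S) ∧ R)
= ¬(¬(Q ∨ (¬P ∧ R)) ∧ ¬S) ∧ R   — double negation
= (¬¬(Q ∨ (¬P ∧ R)) ∨ ¬¬S) ∧ R   — De Morgan
= (Q ∨ (¬P ∧ R) ∨ ¬¬S) ∧ R   — double negation
= (Q ∨ (¬P ∧ R) ∨ S) ∧ R   — double negation
= (Q ∧ R) ∨ (¬P ∧ R ∧ R) ∨ (S ∧ R)   — distribute ∧ over ∨
= (Q ∧ R) ∨ (¬P ∧ R) ∨ (S ∧ R)   — simplify

(Q ∧ R) ∨ (¬P ∧ R) ∨ (S ∧ R)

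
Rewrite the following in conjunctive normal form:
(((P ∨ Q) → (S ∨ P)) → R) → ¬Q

(¬Q ∨ S ∨ P) ∧ (¬R ∨ ¬Q)

(((P ∨ Q) → (S ∨ P)) → R) → ¬Q
≡ ¬(((P ∨ Q) → (S ∨ P)) → R) ∨ ¬Q   [eliminate →]
≡ ¬(¬((P ∨ Q) → (S ∨ P)) ∨ R) ∨ ¬Q   [eliminate →]
≡ ¬(¬(¬(P ∨ Q) ∨ S ∨ P) ∨ R) ∨ ¬Q   [eliminate →]
≡ (¬¬(¬(P ∨ Q) ∨ S ∨ P) ∧ ¬R) ∨ ¬Q   [De Morgan]
≡ ((¬(P ∨ Q) ∨ S ∨ P) ∧ ¬R) ∨ ¬Q   [double negation]
≡ (((¬P ∧ ¬Q) ∨ S ∨ P) ∧ ¬R) ∨ ¬Q   [De Morgan]
≡ (¬P ∨ S ∨ P ∨ ¬Q) ∧ (¬Q ∨ S ∨ P ∨ ¬Q) ∧ (¬R ∨ ¬Q)   [distribute ∨ over ∧]
≡ (¬Q ∨ S ∨ P) ∧ (¬R ∨ ¬Q)   [simplify]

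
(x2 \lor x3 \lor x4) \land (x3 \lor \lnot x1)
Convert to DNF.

(x2 \lor x3 \lor x4) \land (x3 \lor \lnot x1)
≡ x2 \land x3 \lor x2 \land \lnot x1 \lor x3 \land x3 \lor x3 \land \lnot x1 \lor x4 \land x3 \lor x4 \land \lnot x1   [distribute \land over \lor]
≡ x2 \land \lnot x1 \lor x3 \lor x4 \land \lnot x1   [simplify]

x2 \land \lnot x1 \lor x3 \lor x4 \land \lnot x1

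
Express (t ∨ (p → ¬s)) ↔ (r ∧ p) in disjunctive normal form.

(t ∨ (p → ¬s)) ↔ (r ∧ p)
≡ ((t ∨ (p → ¬s)) → (r ∧ p)) ∧ ((r ∧ p) → (t ∨ (p → ¬s)))   — eliminate ↔
≡ (¬(t ∨ (p → ¬s)) ∨ (r ∧ p)) ∧ ((r ∧ p) → (t ∨ (p → ¬s)))   — eliminate →
≡ (¬(t ∨ ¬p ∨ ¬s) ∨ (r ∧ p)) ∧ ((r ∧ p) → (t ∨ (p → ¬s)))   — eliminate →
≡ (¬(t ∨ ¬p ∨ ¬s) ∨ (r ∧ p)) ∧ (¬(r ∧ p) ∨ t ∨ (p → ¬s))   — eliminate →
≡ (¬(t ∨ ¬p ∨ ¬s) ∨ (r ∧ p)) ∧ (¬(r ∧ p) ∨ t ∨ ¬p ∨ ¬s)   — eliminate →
≡ ((¬t ∧ ¬¬p ∧ ¬¬s) ∨ (r ∧ p)) ∧ (¬(r ∧ p) ∨ t ∨ ¬p ∨ ¬s)   — De Morgan
≡ ((¬t ∧ p ∧ ¬¬s) ∨ (r ∧ p)) ∧ (¬(r ∧ p) ∨ t ∨ ¬p ∨ ¬s)   — double negation
≡ ((¬t ∧ p ∧ s) ∨ (r ∧ p)) ∧ (¬(r ∧ p) ∨ t ∨ ¬p ∨ ¬s)   — double negation
≡ ((¬t ∧ p ∧ s) ∨ (r ∧ p)) ∧ (¬r ∨ ¬p ∨ t ∨ ¬p ∨ ¬s)   — De Morgan
≡ (¬t ∧ p ∧ s ∧ ¬r) ∨ (¬t ∧ p ∧ s ∧ ¬p) ∨ (¬t ∧ p ∧ s ∧ t) ∨ (¬t ∧ p ∧ s ∧ ¬p) ∨ (¬t ∧ p ∧ s ∧ ¬s) ∨ (r ∧ p ∧ ¬r) ∨ (r ∧ p ∧ ¬p) ∨ (r ∧ p ∧ t) ∨ (r ∧ p ∧ ¬p) ∨ (r ∧ p ∧ ¬s)   — distribute ∧ over ∨
≡ (¬t ∧ p ∧ s ∧ ¬r) ∨ (r ∧ p ∧ t) ∨ (r ∧ p ∧ ¬s)   — simplify

(¬t ∧ p ∧ s ∧ ¬r) ∨ (r ∧ p ∧ t) ∨ (r ∧ p ∧ ¬s)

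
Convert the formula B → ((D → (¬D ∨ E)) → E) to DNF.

B → ((D → (¬D ∨ E)) → E)
≡ ¬B ∨ ((D → (¬D ∨ E)) → E)   — eliminate →
≡ ¬B ∨ ¬(D → (¬D ∨ E)) ∨ E   — eliminate →
≡ ¬B ∨ ¬(¬D ∨ ¬D ∨ E) ∨ E   — eliminate →
≡ ¬B ∨ (¬¬D ∧ ¬¬D ∧ ¬E) ∨ E   — De Morgan
≡ ¬B ∨ (D ∧ ¬¬D ∧ ¬E) ∨ E   — double negation
≡ ¬B ∨ (D ∧ D ∧ ¬E) ∨ E   — double negation
≡ ¬B ∨ (D ∧ ¬E) ∨ E   — simplify

¬B ∨ (D ∧ ¬E) ∨ E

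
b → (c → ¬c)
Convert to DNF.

b → (c → ¬c)
= ¬b ∨ (c → ¬c)   [eliminate →]
= ¬b ∨ ¬c ∨ ¬c   [eliminate →]
= ¬b ∨ ¬c   [simplify]

¬b ∨ ¬c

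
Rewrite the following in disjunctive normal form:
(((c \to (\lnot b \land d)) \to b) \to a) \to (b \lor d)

(c \land \lnot d \land \lnot a) \lor b \lor d

(((c \to (\lnot b \land d)) \to b) \to a) \to (b \lor d)
⇔ \lnot (((c \to (\lnot b \land d)) \to b) \to a) \lor b \lor d   [eliminate \to]
⇔ \lnot (\lnot ((c \to (\lnot b \land d)) \to b) \lor a) \lor b \lor d   [eliminate \to]
⇔ \lnot (\lnot (\lnot (c \to (\lnot b \land d)) \lor b) \lor a) \lor b \lor d   [eliminate \to]
⇔ \lnot (\lnot (\lnot (\lnot c \lor (\lnot b \land d)) \lor b) \lor a) \lor b \lor d   [eliminate \to]
⇔ (\lnot \lnot (\lnot (\lnot c \lor (\lnot b \land d)) \lor b) \land \lnot a) \lor b \lor d   [De Morgan]
⇔ ((\lnot (\lnot c \lor (\lnot b \land d)) \lor b) \land \lnot a) \lor b \lor d   [double negation]
⇔ (((\lnot \lnot c \land \lnot (\lnot b \land d)) \lor b) \land \lnot a) \lor b \lor d   [De Morgan]
⇔ (((c \land \lnot (\lnot b \land d)) \lor b) \land \lnot a) \lor b \lor d   [double negation]
⇔ (((c \land (\lnot \lnot b \lor \lnot d)) \lor b) \land \lnot a) \lor b \lor d   [De Morgan]
⇔ (((c \land (b \lor \lnot d)) \lor b) \land \lnot a) \lor b \lor d   [double negation]
⇔ (c \land b \land \lnot a) \lor (c \land \lnot d \land \lnot a) \lor (b \land \lnot a) \lor b \lor d   [distribute \land over \lor]
⇔ (c \land \lnot d \land \lnot a) \lor b \lor d   [simplify]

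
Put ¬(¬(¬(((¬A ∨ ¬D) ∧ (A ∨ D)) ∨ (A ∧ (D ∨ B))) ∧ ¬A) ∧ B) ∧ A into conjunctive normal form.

¬(¬(¬(((¬A ∨ ¬D) ∧ (A ∨ D)) ∨ (A ∧ (D ∨ B))) ∧ ¬A) ∧ B) ∧ A
⇔ (¬¬(¬(((¬A ∨ ¬D) ∧ (A ∨ D)) ∨ (A ∧ (D ∨ B))) ∧ ¬A) ∨ ¬B) ∧ A
⇔ ((¬(((¬A ∨ ¬D) ∧ (A ∨ D)) ∨ (A ∧ (D ∨ B))) ∧ ¬A) ∨ ¬B) ∧ A
⇔ ((¬((¬A ∨ ¬D) ∧ (A ∨ D)) ∧ ¬(A ∧ (D ∨ B)) ∧ ¬A) ∨ ¬B) ∧ A
⇔ (((¬(¬A ∨ ¬D) ∨ ¬(A ∨ D)) ∧ ¬(A ∧ (D ∨ B)) ∧ ¬A) ∨ ¬B) ∧ A
⇔ ((((¬¬A ∧ ¬¬D) ∨ ¬(A ∨ D)) ∧ ¬(A ∧ (D ∨ B)) ∧ ¬A) ∨ ¬B) ∧ A
⇔ ((((A ∧ ¬¬D) ∨ ¬(A ∨ D)) ∧ ¬(A ∧ (D ∨ B)) ∧ ¬A) ∨ ¬B) ∧ A
⇔ ((((A ∧ D) ∨ ¬(A ∨ D)) ∧ ¬(A ∧ (D ∨ B)) ∧ ¬A) ∨ ¬B) ∧ A
⇔ ((((A ∧ D) ∨ (¬A ∧ ¬D)) ∧ ¬(A ∧ (D ∨ B)) ∧ ¬A) ∨ ¬B) ∧ A
⇔ ((((A ∧ D) ∨ (¬A ∧ ¬D)) ∧ (¬A ∨ ¬(D ∨ B)) ∧ ¬A) ∨ ¬B) ∧ A
⇔ ((((A ∧ D) ∨ (¬A ∧ ¬D)) ∧ (¬A ∨ (¬D ∧ ¬B)) ∧ ¬A) ∨ ¬B) ∧ A
⇔ (A ∨ ¬A ∨ ¬B) ∧ (A ∨ ¬D ∨ ¬B) ∧ (D ∨ ¬A ∨ ¬B) ∧ (D ∨ ¬D ∨ ¬B) ∧ (¬A ∨ ¬D ∨ ¬B) ∧ (¬A ∨ ¬B ∨ ¬B) ∧ (¬A ∨ ¬B) ∧ A
⇔ (¬A ∨ ¬B) ∧ A

(¬A ∨ ¬B) ∧ A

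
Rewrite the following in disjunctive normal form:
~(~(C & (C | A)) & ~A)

~(~(C & (C | A)) & ~A)
= ~~(C & (C | A)) | ~~A   (De Morgan)
= (C & (C | A)) | ~~A   (double negation)
= (C & (C | A)) | A   (double negation)
= (C & C) | (C & A) | A   (distribute & over |)
= C | A   (simplify)

C | A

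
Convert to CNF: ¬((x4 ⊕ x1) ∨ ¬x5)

¬((x4 ⊕ x1) ∨ ¬x5)
≡ ¬((x4 ∨ x1) ∧ ¬(x4 ∧ x1) ∨ ¬x5)   [expand ⊕]
≡ ¬((x4 ∨ x1) ∧ ¬(x4 ∧ x1)) ∧ ¬¬x5   [De Morgan]
≡ (¬(x4 ∨ x1) ∨ ¬¬(x4 ∧ x1)) ∧ ¬¬x5   [De Morgan]
≡ (¬x4 ∧ ¬x1 ∨ ¬¬(x4 ∧ x1)) ∧ ¬¬x5   [De Morgan]
≡ (¬x4 ∧ ¬x1 ∨ x4 ∧ x1) ∧ ¬¬x5   [double negation]
≡ (¬x4 ∧ ¬x1 ∨ x4 ∧ x1) ∧ x5   [double negation]
≡ (¬x4 ∨ x4) ∧ (¬x4 ∨ x1) ∧ (¬x1 ∨ x4) ∧ (¬x1 ∨ x1) ∧ x5   [distribute ∨ over ∧]
≡ (¬x4 ∨ x1) ∧ (¬x1 ∨ x4) ∧ x5   [simplify]

(¬x4 ∨ x1) ∧ (¬x1 ∨ x4) ∧ x5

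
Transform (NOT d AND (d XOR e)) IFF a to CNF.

(d OR NOT e OR a) AND (NOT a OR NOT d) AND (NOT a OR d OR e)

(NOT d AND (d XOR e)) IFF a
≡ ((NOT d AND (d XOR e)) IMPLIES a) AND (a IMPLIES (NOT d AND (d XOR e)))   [eliminate IFF]
≡ (NOT (NOT d AND (d XOR e)) OR a) AND (a IMPLIES (NOT d AND (d XOR e)))   [eliminate IMPLIES]
≡ (NOT (NOT d AND (d OR e) AND NOT (d AND e)) OR a) AND (a IMPLIES (NOT d AND (d XOR e)))   [expand XOR]
≡ (NOT (NOT d AND (d OR e) AND NOT (d AND e)) OR a) AND (NOT a OR (NOT d AND (d XOR e)))   [eliminate IMPLIES]
≡ (NOT (NOT d AND (d OR e) AND NOT (d AND e)) OR a) AND (NOT a OR (NOT d AND (d OR e) AND NOT (d AND e)))   [expand XOR]
≡ (NOT NOT d OR NOT (d OR e) OR NOT NOT (d AND e) OR a) AND (NOT a OR (NOT d AND (d OR e) AND NOT (d AND e)))   [De Morgan]
≡ (d OR NOT (d OR e) OR NOT NOT (d AND e) OR a) AND (NOT a OR (NOT d AND (d OR e) AND NOT (d AND e)))   [double negation]
≡ (d OR (NOT d AND NOT e) OR NOT NOT (d AND e) OR a) AND (NOT a OR (NOT d AND (d OR e) AND NOT (d AND e)))   [De Morgan]
≡ (d OR (NOT d AND NOT e) OR (d AND e) OR a) AND (NOT a OR (NOT d AND (d OR e) AND NOT (d AND e)))   [double negation]
≡ (d OR (NOT d AND NOT e) OR (d AND e) OR a) AND (NOT a OR (NOT d AND (d OR e) AND (NOT d OR NOT e)))   [De Morgan]
≡ (d OR NOT d OR d OR a) AND (d OR NOT d OR e OR a) AND (d OR NOT e OR d OR a) AND (d OR NOT e OR e OR a) AND (NOT a OR NOT d) AND (NOT a OR d OR e) AND (NOT a OR NOT d OR NOT e)   [distribute OR over AND]
≡ (d OR NOT e OR a) AND (NOT a OR NOT d) AND (NOT a OR d OR e)   [simplify]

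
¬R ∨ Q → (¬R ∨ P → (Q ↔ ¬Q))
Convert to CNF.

(R ∨ ¬Q) ∧ (R ∨ Q) ∧ (¬Q ∨ ¬P)

¬R ∨ Q → (¬R ∨ P → (Q ↔ ¬Q))
≡ ¬(¬R ∨ Q) ∨ (¬R ∨ P → (Q ↔ ¬Q))   [eliminate →]
≡ ¬(¬R ∨ Q) ∨ ¬(¬R ∨ P) ∨ (Q ↔ ¬Q)   [eliminate →]
≡ ¬(¬R ∨ Q) ∨ ¬(¬R ∨ P) ∨ (Q → ¬Q) ∧ (¬Q → Q)   [eliminate ↔]
≡ ¬(¬R ∨ Q) ∨ ¬(¬R ∨ P) ∨ (¬Q ∨ ¬Q) ∧ (¬Q → Q)   [eliminate →]
≡ ¬(¬R ∨ Q) ∨ ¬(¬R ∨ P) ∨ (¬Q ∨ ¬Q) ∧ (¬¬Q ∨ Q)   [eliminate →]
≡ ¬¬R ∧ ¬Q ∨ ¬(¬R ∨ P) ∨ (¬Q ∨ ¬Q) ∧ (¬¬Q ∨ Q)   [De Morgan]
≡ R ∧ ¬Q ∨ ¬(¬R ∨ P) ∨ (¬Q ∨ ¬Q) ∧ (¬¬Q ∨ Q)   [double negation]
≡ R ∧ ¬Q ∨ ¬¬R ∧ ¬P ∨ (¬Q ∨ ¬Q) ∧ (¬¬Q ∨ Q)   [De Morgan]
≡ R ∧ ¬Q ∨ R ∧ ¬P ∨ (¬Q ∨ ¬Q) ∧ (¬¬Q ∨ Q)   [double negation]
≡ R ∧ ¬Q ∨ R ∧ ¬P ∨ (¬Q ∨ ¬Q) ∧ (Q ∨ Q)   [double negation]
≡ (R ∨ R ∨ ¬Q ∨ ¬Q) ∧ (R ∨ R ∨ Q ∨ Q) ∧ (R ∨ ¬P ∨ ¬Q ∨ ¬Q) ∧ (R ∨ ¬P ∨ Q ∨ Q) ∧ (¬Q ∨ R ∨ ¬Q ∨ ¬Q) ∧ (¬Q ∨ R ∨ Q ∨ Q) ∧ (¬Q ∨ ¬P ∨ ¬Q ∨ ¬Q) ∧ (¬Q ∨ ¬P ∨ Q ∨ Q)   [distribute ∨ over ∧]
≡ (R ∨ ¬Q) ∧ (R ∨ Q) ∧ (¬Q ∨ ¬P)   [simplify]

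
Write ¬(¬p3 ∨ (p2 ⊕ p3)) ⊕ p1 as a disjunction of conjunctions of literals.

¬(¬p3 ∨ (p2 ⊕ p3)) ⊕ p1
= (¬(¬p3 ∨ (p2 ⊕ p3)) ∧ ¬p1) ∨ (¬¬(¬p3 ∨ (p2 ⊕ p3)) ∧ p1)   [expand ⊕]
= (¬(¬p3 ∨ (p2 ∧ ¬p3) ∨ (¬p2 ∧ p3)) ∧ ¬p1) ∨ (¬¬(¬p3 ∨ (p2 ⊕ p3)) ∧ p1)   [expand ⊕]
= (¬(¬p3 ∨ (p2 ∧ ¬p3) ∨ (¬p2 ∧ p3)) ∧ ¬p1) ∨ (¬¬(¬p3 ∨ (p2 ∧ ¬p3) ∨ (¬p2 ∧ p3)) ∧ p1)   [expand ⊕]
= (¬¬p3 ∧ ¬(p2 ∧ ¬p3) ∧ ¬(¬p2 ∧ p3) ∧ ¬p1) ∨ (¬¬(¬p3 ∨ (p2 ∧ ¬p3) ∨ (¬p2 ∧ p3)) ∧ p1)   [De Morgan]
= (p3 ∧ ¬(p2 ∧ ¬p3) ∧ ¬(¬p2 ∧ p3) ∧ ¬p1) ∨ (¬¬(¬p3 ∨ (p2 ∧ ¬p3) ∨ (¬p2 ∧ p3)) ∧ p1)   [double negation]
= (p3 ∧ (¬p2 ∨ ¬¬p3) ∧ ¬(¬p2 ∧ p3) ∧ ¬p1) ∨ (¬¬(¬p3 ∨ (p2 ∧ ¬p3) ∨ (¬p2 ∧ p3)) ∧ p1)   [De Morgan]
= (p3 ∧ (¬p2 ∨ p3) ∧ ¬(¬p2 ∧ p3) ∧ ¬p1) ∨ (¬¬(¬p3 ∨ (p2 ∧ ¬p3) ∨ (¬p2 ∧ p3)) ∧ p1)   [double negation]
= (p3 ∧ (¬p2 ∨ p3) ∧ (¬¬p2 ∨ ¬p3) ∧ ¬p1) ∨ (¬¬(¬p3 ∨ (p2 ∧ ¬p3) ∨ (¬p2 ∧ p3)) ∧ p1)   [De Morgan]
= (p3 ∧ (¬p2 ∨ p3) ∧ (p2 ∨ ¬p3) ∧ ¬p1) ∨ (¬¬(¬p3 ∨ (p2 ∧ ¬p3) ∨ (¬p2 ∧ p3)) ∧ p1)   [double negation]
= (p3 ∧ (¬p2 ∨ p3) ∧ (p2 ∨ ¬p3) ∧ ¬p1) ∨ ((¬p3 ∨ (p2 ∧ ¬p3) ∨ (¬p2 ∧ p3)) ∧ p1)   [double negation]
= (p3 ∧ ¬p2 ∧ p2 ∧ ¬p1) ∨ (p3 ∧ ¬p2 ∧ ¬p3 ∧ ¬p1) ∨ (p3 ∧ p3 ∧ p2 ∧ ¬p1) ∨ (p3 ∧ p3 ∧ ¬p3 ∧ ¬p1) ∨ (¬p3 ∧ p1) ∨ (p2 ∧ ¬p3 ∧ p1) ∨ (¬p2 ∧ p3 ∧ p1)   [distribute ∧ over ∨]
= (p3 ∧ p2 ∧ ¬p1) ∨ (¬p3 ∧ p1) ∨ (¬p2 ∧ p3 ∧ p1)   [simplify]

(p3 ∧ p2 ∧ ¬p1) ∨ (¬p3 ∧ p1) ∨ (¬p2 ∧ p3 ∧ p1)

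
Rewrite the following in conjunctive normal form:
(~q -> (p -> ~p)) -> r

(~q -> (p -> ~p)) -> r
⇔ ~(~q -> (p -> ~p)) | r   (eliminate ->)
⇔ ~(~~q | (p -> ~p)) | r   (eliminate ->)
⇔ ~(~~q | ~p | ~p) | r   (eliminate ->)
⇔ (~~~q & ~~p & ~~p) | r   (De Morgan)
⇔ (~q & ~~p & ~~p) | r   (double negation)
⇔ (~q & p & ~~p) | r   (double negation)
⇔ (~q & p & p) | r   (double negation)
⇔ (~q | r) & (p | r) & (p | r)   (distribute | over &)
⇔ (~q | r) & (p | r)   (simplify)

(~q | r) & (p | r)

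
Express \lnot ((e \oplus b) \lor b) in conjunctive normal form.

(\lnot e \lor b) \land \lnot b

\lnot ((e \oplus b) \lor b)
= \lnot (((e \lor b) \land \lnot (e \land b)) \lor b)   [expand \oplus]
= \lnot ((e \lor b) \land \lnot (e \land b)) \land \lnot b   [De Morgan]
= (\lnot (e \lor b) \lor \lnot \lnot (e \land b)) \land \lnot b   [De Morgan]
= ((\lnot e \land \lnot b) \lor \lnot \lnot (e \land b)) \land \lnot b   [De Morgan]
= ((\lnot e \land \lnot b) \lor (e \land b)) \land \lnot b   [double negation]
= (\lnot e \lor e) \land (\lnot e \lor b) \land (\lnot b \lor e) \land (\lnot b \lor b) \land \lnot b   [distribute \lor over \land]
= (\lnot e \lor b) \land \lnot b   [simplify]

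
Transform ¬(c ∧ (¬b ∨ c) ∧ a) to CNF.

¬c ∨ ¬a

¬(c ∧ (¬b ∨ c) ∧ a)
≡ ¬c ∨ ¬(¬b ∨ c) ∨ ¬a   [De Morgan]
≡ ¬c ∨ ¬¬b ∧ ¬c ∨ ¬a   [De Morgan]
≡ ¬c ∨ b ∧ ¬c ∨ ¬a   [double negation]
≡ (¬c ∨ b ∨ ¬a) ∧ (¬c ∨ ¬c ∨ ¬a)   [distribute ∨ over ∧]
≡ ¬c ∨ ¬a   [simplify]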